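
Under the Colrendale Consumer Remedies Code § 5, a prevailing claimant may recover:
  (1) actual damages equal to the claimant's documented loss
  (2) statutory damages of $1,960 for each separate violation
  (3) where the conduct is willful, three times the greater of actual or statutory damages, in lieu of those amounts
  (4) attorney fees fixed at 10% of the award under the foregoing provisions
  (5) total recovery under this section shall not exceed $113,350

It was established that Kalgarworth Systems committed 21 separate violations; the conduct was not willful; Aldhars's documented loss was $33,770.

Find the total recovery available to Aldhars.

$82,423

Statutory damages: 21 × $1,960 = $41,160
Conduct not willful: the in-lieu enhancement does not apply.
Actual plus statutory damages: $33,770 + $41,160 = $74,930
Attorney fees: 10% of $74,930 = $7,493
Total before cap: $74,930 + $7,493 = $82,423
Cap at $113,350: $82,423 is within the cap, no reduction.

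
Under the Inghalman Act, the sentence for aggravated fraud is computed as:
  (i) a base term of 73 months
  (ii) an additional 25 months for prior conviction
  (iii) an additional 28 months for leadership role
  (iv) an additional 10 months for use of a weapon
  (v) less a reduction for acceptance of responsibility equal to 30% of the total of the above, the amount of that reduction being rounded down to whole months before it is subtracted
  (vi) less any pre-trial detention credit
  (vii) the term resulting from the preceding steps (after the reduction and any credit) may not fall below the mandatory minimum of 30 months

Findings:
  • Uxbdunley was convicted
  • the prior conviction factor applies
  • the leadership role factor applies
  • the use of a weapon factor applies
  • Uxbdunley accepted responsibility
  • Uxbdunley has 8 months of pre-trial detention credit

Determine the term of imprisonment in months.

88 months

Prior conviction enhancement: +25 months
Leadership role enhancement: +28 months
Use of a weapon enhancement: +10 months
Adjusted term: 73 months + 25 months + 28 months + 10 months = 136 months
Acceptance of responsibility reduction: 30% of 136 months = 40 months (rounded down)
After reduction: 136 − 40 = 96 months
Less pre-trial detention credit: 96 months − 8 months = 88 months
Minimum 30 months: 88 months meets the minimum, no increase.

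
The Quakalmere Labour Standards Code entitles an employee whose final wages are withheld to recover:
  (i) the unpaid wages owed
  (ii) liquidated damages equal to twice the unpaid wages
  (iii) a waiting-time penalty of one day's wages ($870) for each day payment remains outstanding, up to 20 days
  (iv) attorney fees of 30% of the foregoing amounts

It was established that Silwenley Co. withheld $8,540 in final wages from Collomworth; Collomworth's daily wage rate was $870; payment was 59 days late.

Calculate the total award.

$55,926

Doubled: 2 × $8,540 = $17,080
Penalty days: min(59, 20) = 20
Waiting-time penalty: 20 × $870 = $17,400
Subtotal: $8,540 + $17,080 + $17,400 = $43,020
Attorney fees: 30% of $43,020 = $12,906
Total award: $43,020 + $12,906 = $55,926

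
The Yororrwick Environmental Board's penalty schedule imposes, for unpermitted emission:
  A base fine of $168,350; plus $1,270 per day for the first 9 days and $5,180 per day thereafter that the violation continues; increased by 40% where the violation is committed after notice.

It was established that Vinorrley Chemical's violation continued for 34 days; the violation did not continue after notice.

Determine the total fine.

$309,280

First 9 days: 9 × $1,270 = $11,430
Remaining days: (34 − 9) × $5,180 = $129,500
Per-day component: $11,430 + $129,500 = $140,930
Base plus per-day: $168,350 + $140,930 = $309,280
The violation did not continue after notice: no 40% increase.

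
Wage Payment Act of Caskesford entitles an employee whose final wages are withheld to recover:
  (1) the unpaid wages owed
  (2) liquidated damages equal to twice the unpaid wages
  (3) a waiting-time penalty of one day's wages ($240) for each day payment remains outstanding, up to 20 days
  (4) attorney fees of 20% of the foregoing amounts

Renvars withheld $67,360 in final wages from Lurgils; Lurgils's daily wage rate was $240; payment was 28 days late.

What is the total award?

Doubled: 2 × $67,360 = $134,720
Penalty days: min(28, 20) = 20
Waiting-time penalty: 20 × $240 = $4,800
Subtotal: $67,360 + $134,720 + $4,800 = $206,880
Attorney fees: 20% of $206,880 = $41,376
Total award: $206,880 + $41,376 = $248,256

Total award: $248,256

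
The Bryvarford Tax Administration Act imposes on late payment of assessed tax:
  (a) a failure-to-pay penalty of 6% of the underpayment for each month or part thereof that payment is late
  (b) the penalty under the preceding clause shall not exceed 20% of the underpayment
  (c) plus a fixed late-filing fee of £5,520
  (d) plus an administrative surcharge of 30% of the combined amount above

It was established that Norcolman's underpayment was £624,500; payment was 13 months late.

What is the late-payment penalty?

Accrued rate: 6% × 13 = 78%, capped at 20% → 20%
Failure-to-pay penalty: 20% of £624,500 = £124,900
Penalty before surcharge: £124,900 + £5,520 = £130,420
Administrative surcharge: 30% of £130,420 = £39,126
Total penalty: £130,420 + £39,126 = £169,546

£169,546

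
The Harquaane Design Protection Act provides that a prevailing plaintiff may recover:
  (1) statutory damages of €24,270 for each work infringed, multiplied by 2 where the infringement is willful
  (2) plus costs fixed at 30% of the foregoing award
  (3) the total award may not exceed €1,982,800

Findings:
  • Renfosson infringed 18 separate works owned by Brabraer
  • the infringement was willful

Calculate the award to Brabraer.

Statutory damages: 18 × €24,270 = €436,860
Doubled: 2 × €436,860 = €873,720
Costs: 30% of €873,720 = €262,116
Award plus costs: €873,720 + €262,116 = €1,135,836
Cap at €1,982,800: €1,135,836 is within the cap, no reduction.

€1,135,836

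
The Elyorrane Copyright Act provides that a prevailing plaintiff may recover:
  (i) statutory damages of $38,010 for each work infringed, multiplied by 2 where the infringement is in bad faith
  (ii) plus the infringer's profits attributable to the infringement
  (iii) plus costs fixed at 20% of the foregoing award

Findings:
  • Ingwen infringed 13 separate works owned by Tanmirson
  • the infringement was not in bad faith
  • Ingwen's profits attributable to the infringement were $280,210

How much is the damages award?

Statutory damages: 13 × $38,010 = $494,130
Infringement not in bad faith: no ×2 enhancement.
Combined award: $494,130 + $280,210 = $774,340
Costs: 20% of $774,340 = $154,868
Award plus costs: $774,340 + $154,868 = $929,208

$929,208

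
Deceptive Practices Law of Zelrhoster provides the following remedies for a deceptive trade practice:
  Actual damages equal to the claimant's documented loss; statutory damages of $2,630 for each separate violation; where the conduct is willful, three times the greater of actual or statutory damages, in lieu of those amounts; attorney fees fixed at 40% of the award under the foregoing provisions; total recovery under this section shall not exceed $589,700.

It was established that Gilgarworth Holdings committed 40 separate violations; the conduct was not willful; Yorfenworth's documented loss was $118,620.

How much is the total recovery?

Total recovery: $313,348

Statutory damages: 40 × $2,630 = $105,200
Conduct not willful: the in-lieu enhancement does not apply.
Actual plus statutory damages: $118,620 + $105,200 = $223,820
Attorney fees: 40% of $223,820 = $89,528
Total before cap: $223,820 + $89,528 = $313,348
Cap at $589,700: $313,348 is within the cap, no reduction.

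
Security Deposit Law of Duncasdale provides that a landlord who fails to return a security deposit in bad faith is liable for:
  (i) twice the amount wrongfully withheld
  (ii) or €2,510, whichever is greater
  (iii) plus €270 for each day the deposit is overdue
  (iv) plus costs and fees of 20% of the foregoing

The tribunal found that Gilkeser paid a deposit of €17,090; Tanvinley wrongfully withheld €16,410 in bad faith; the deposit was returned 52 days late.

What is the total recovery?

Doubled: 2 × €16,410 = €32,820
Minimum €2,510: €32,820 meets the minimum, no increase.
Late-return penalty: 52 × €270 = €14,040
Damages plus late penalty: €32,820 + €14,040 = €46,860
Costs and fees: 20% of €46,860 = €9,372
Total recovery: €46,860 + €9,372 = €56,232

€56,232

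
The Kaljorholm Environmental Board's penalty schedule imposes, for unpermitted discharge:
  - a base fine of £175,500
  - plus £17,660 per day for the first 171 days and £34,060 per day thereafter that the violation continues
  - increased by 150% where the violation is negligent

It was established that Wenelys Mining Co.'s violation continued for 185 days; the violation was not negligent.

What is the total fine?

£3,672,200

First 171 days: 171 × £17,660 = £3,019,860
Remaining days: (185 − 171) × £34,060 = £476,840
Per-day component: £3,019,860 + £476,840 = £3,496,700
Base plus per-day: £175,500 + £3,496,700 = £3,672,200
The violation was not negligent: no 150% increase.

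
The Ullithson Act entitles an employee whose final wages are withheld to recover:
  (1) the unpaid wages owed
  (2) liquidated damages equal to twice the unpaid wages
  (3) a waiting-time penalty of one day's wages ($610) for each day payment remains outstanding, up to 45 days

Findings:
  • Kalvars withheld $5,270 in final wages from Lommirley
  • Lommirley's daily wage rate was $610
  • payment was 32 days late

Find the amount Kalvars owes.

$35,330

Doubled: 2 × $5,270 = $10,540
Penalty days: min(32, 45) = 32
Waiting-time penalty: 32 × $610 = $19,520
Total award: $5,270 + $10,540 + $19,520 = $35,330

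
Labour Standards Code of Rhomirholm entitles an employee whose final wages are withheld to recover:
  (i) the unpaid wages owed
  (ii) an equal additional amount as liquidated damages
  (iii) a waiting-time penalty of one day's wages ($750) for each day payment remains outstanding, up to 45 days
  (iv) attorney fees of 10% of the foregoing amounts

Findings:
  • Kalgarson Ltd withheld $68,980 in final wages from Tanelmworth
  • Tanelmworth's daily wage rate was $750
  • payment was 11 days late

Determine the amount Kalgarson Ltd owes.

$160,831

Liquidated damages (equal amount): $68,980
Penalty days: min(11, 45) = 11
Waiting-time penalty: 11 × $750 = $8,250
Subtotal: $68,980 + $68,980 + $8,250 = $146,210
Attorney fees: 10% of $146,210 = $14,621
Total award: $146,210 + $14,621 = $160,831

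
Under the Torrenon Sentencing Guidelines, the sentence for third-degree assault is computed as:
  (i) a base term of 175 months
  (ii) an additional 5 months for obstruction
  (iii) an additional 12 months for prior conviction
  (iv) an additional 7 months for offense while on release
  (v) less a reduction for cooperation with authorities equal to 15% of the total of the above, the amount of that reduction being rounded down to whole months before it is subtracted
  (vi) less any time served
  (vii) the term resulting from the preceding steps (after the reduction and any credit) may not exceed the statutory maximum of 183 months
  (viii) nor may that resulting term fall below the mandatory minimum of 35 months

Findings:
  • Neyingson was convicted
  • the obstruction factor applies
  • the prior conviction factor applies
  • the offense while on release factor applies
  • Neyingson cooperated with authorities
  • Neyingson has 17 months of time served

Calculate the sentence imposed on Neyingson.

Sentence: 153 months

Obstruction enhancement: +5 months
Prior conviction enhancement: +12 months
Offense while on release enhancement: +7 months
Adjusted term: 175 months + 5 months + 12 months + 7 months = 199 months
Cooperation with authorities reduction: 15% of 199 months = 29 months (rounded down)
After reduction: 199 − 29 = 170 months
Less time served: 170 months − 17 months = 153 months
Cap at 183 months: 153 months is within the cap, no reduction.
Minimum 35 months: 153 months meets the minimum, no increase.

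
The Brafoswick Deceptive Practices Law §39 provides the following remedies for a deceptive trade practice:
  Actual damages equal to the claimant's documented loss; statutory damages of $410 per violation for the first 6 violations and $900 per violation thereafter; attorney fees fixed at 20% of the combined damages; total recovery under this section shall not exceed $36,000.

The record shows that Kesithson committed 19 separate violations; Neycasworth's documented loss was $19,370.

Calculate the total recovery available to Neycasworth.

First 6 violations: 6 × $410 = $2,460
Remaining violations: (19 − 6) × $900 = $11,700
Statutory damages: $2,460 + $11,700 = $14,160
Combined damages: $19,370 + $14,160 = $33,530
Attorney fees: 20% of $33,530 = $6,706
Total before cap: $33,530 + $6,706 = $40,236
Cap at $36,000: $40,236 exceeds the cap → $36,000

$36,000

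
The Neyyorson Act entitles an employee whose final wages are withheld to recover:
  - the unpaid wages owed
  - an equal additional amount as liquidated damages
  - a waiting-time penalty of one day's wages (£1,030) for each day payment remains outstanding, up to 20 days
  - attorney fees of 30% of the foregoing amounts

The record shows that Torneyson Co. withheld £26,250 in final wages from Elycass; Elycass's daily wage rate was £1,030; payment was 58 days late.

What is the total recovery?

Liquidated damages (equal amount): £26,250
Penalty days: min(58, 20) = 20
Waiting-time penalty: 20 × £1,030 = £20,600
Subtotal: £26,250 + £26,250 + £20,600 = £73,100
Attorney fees: 30% of £73,100 = £21,930
Total award: £73,100 + £21,930 = £95,030

£95,030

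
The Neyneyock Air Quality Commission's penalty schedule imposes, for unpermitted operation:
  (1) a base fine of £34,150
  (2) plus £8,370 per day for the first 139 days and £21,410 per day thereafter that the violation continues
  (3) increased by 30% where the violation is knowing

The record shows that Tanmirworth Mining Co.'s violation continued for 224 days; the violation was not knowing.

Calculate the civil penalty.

First 139 days: 139 × £8,370 = £1,163,430
Remaining days: (224 − 139) × £21,410 = £1,819,850
Per-day component: £1,163,430 + £1,819,850 = £2,983,280
Base plus per-day: £34,150 + £2,983,280 = £3,017,430
The violation was not knowing: no 30% increase.

£3,017,430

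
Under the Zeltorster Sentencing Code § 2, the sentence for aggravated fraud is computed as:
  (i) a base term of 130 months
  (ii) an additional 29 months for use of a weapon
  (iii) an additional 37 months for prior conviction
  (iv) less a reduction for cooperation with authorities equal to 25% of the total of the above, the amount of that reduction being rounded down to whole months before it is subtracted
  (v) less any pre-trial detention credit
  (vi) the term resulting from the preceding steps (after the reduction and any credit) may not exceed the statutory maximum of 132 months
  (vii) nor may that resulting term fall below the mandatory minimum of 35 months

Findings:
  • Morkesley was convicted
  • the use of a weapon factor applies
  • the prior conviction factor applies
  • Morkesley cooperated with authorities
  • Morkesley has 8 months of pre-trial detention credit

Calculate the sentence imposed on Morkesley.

Use of a weapon enhancement: +29 months
Prior conviction enhancement: +37 months
Adjusted term: 130 months + 29 months + 37 months = 196 months
Cooperation with authorities reduction: 25% of 196 months = 49 months (rounded down)
After reduction: 196 − 49 = 147 months
Less pre-trial detention credit: 147 months − 8 months = 139 months
Cap at 132 months: 139 months exceeds the cap → 132 months
Minimum 35 months: 132 months meets the minimum, no increase.

132 months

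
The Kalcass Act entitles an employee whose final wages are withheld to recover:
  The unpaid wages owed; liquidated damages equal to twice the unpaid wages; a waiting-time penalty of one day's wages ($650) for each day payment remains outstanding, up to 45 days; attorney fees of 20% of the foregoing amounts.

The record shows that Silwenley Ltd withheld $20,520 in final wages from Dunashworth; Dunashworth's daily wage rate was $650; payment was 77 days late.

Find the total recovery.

$108,972

Doubled: 2 × $20,520 = $41,040
Penalty days: min(77, 45) = 45
Waiting-time penalty: 45 × $650 = $29,250
Subtotal: $20,520 + $41,040 + $29,250 = $90,810
Attorney fees: 20% of $90,810 = $18,162
Total award: $90,810 + $18,162 = $108,972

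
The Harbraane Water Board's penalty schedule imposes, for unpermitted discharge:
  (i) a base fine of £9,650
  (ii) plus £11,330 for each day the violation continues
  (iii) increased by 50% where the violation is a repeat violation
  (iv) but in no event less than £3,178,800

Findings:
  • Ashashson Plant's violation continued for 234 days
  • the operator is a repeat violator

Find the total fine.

Per-day component: 234 × £11,330 = £2,651,220
Base plus per-day: £9,650 + £2,651,220 = £2,660,870
Enhancement: 50% of £2,660,870 = £1,330,435
Enhanced fine: £2,660,870 + £1,330,435 = £3,991,305
Minimum £3,178,800: £3,991,305 meets the minimum, no increase.

£3,991,305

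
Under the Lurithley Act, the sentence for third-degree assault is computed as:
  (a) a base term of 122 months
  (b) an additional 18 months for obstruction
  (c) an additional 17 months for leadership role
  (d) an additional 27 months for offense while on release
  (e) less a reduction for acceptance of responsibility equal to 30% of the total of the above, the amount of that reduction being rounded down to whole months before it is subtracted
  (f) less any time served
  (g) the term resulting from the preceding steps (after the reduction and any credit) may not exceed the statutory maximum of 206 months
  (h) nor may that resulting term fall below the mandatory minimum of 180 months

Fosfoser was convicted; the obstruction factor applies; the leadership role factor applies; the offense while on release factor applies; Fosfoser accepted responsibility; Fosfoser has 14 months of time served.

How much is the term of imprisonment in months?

Obstruction enhancement: +18 months
Leadership role enhancement: +17 months
Offense while on release enhancement: +27 months
Adjusted term: 122 months + 18 months + 17 months + 27 months = 184 months
Acceptance of responsibility reduction: 30% of 184 months = 55 months (rounded down)
After reduction: 184 − 55 = 129 months
Less time served: 129 months − 14 months = 115 months
Cap at 206 months: 115 months is within the cap, no reduction.
Minimum 180 months: 115 months is below the minimum → 180 months

Sentence: 180 months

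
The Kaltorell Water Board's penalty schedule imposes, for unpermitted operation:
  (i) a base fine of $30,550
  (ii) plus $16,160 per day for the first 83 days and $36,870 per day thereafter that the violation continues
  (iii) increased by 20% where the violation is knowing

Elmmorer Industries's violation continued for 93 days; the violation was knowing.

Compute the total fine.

$2,088,636

First 83 days: 83 × $16,160 = $1,341,280
Remaining days: (93 − 83) × $36,870 = $368,700
Per-day component: $1,341,280 + $368,700 = $1,709,980
Base plus per-day: $30,550 + $1,709,980 = $1,740,530
Enhancement: 20% of $1,740,530 = $348,106
Enhanced fine: $1,740,530 + $348,106 = $2,088,636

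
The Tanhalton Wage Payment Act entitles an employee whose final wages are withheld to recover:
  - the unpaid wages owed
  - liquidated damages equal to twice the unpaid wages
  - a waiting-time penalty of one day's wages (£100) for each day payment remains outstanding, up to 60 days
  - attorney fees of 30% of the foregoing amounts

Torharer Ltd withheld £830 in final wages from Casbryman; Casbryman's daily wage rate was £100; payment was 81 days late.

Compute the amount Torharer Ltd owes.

£11,037

Doubled: 2 × £830 = £1,660
Penalty days: min(81, 60) = 60
Waiting-time penalty: 60 × £100 = £6,000
Subtotal: £830 + £1,660 + £6,000 = £8,490
Attorney fees: 30% of £8,490 = £2,547
Total award: £8,490 + £2,547 = £11,037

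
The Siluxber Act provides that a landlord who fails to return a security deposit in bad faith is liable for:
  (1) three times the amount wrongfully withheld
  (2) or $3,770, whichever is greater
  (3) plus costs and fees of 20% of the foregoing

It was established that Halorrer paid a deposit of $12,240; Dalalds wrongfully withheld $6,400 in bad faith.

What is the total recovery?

$23,040

Trebled: 3 × $6,400 = $19,200
Minimum $3,770: $19,200 meets the minimum, no increase.
Costs and fees: 20% of $19,200 = $3,840
Total recovery: $19,200 + $3,840 = $23,040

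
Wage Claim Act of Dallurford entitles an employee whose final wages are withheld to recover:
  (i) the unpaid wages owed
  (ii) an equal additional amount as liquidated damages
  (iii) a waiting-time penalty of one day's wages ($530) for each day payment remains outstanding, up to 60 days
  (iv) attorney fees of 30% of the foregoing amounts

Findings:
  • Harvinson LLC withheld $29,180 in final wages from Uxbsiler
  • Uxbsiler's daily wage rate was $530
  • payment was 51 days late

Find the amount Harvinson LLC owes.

Total award: $111,007

Liquidated damages (equal amount): $29,180
Penalty days: min(51, 60) = 51
Waiting-time penalty: 51 × $530 = $27,030
Subtotal: $29,180 + $29,180 + $27,030 = $85,390
Attorney fees: 30% of $85,390 = $25,617
Total award: $85,390 + $25,617 = $111,007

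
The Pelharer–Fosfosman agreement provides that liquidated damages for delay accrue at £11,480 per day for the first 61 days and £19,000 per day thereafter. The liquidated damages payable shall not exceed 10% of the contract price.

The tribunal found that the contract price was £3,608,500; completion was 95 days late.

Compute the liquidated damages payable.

£360,850

First 61 days: 61 × £11,480 = £700,280
Remaining days: (95 − 61) × £19,000 = £646,000
Accrued per-day damages: £700,280 + £646,000 = £1,346,280
Cap: 10% of £3,608,500 = £360,850
Cap at £360,850: £1,346,280 exceeds the cap → £360,850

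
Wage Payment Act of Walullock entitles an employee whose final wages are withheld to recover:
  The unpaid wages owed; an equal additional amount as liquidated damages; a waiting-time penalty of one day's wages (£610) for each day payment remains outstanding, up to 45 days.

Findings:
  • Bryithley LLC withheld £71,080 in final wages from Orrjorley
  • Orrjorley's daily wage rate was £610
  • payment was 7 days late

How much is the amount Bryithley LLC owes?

Liquidated damages (equal amount): £71,080
Penalty days: min(7, 45) = 7
Waiting-time penalty: 7 × £610 = £4,270
Total award: £71,080 + £71,080 + £4,270 = £146,430

£146,430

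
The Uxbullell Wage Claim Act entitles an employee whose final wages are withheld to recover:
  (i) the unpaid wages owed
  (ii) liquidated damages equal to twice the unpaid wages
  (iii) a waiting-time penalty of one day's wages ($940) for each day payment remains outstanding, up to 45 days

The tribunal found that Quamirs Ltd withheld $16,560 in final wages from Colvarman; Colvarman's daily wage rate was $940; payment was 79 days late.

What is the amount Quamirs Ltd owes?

Doubled: 2 × $16,560 = $33,120
Penalty days: min(79, 45) = 45
Waiting-time penalty: 45 × $940 = $42,300
Total award: $16,560 + $33,120 + $42,300 = $91,980

$91,980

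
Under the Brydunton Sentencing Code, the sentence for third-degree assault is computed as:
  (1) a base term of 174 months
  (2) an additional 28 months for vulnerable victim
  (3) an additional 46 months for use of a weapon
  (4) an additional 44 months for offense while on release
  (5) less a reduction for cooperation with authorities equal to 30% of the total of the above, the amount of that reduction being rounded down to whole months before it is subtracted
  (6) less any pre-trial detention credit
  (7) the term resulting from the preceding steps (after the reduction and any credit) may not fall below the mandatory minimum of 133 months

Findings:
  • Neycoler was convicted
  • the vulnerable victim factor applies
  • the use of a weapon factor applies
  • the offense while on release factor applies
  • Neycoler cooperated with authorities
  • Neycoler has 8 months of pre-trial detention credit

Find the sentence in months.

197 months

Vulnerable victim enhancement: +28 months
Use of a weapon enhancement: +46 months
Offense while on release enhancement: +44 months
Adjusted term: 174 months + 28 months + 46 months + 44 months = 292 months
Cooperation with authorities reduction: 30% of 292 months = 87 months (rounded down)
After reduction: 292 − 87 = 205 months
Less pre-trial detention credit: 205 months − 8 months = 197 months
Minimum 133 months: 197 months meets the minimum, no increase.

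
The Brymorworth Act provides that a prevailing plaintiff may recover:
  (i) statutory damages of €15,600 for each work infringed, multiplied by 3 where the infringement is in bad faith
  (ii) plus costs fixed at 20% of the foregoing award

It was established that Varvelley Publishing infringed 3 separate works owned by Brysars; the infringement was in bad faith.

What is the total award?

€168,480

Statutory damages: 3 × €15,600 = €46,800
Trebled: 3 × €46,800 = €140,400
Costs: 20% of €140,400 = €28,080
Award plus costs: €140,400 + €28,080 = €168,480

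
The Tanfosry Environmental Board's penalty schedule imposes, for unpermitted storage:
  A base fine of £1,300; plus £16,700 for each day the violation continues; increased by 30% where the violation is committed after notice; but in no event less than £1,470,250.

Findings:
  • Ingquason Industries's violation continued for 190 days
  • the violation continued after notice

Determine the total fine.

£4,126,590

Per-day component: 190 × £16,700 = £3,173,000
Base plus per-day: £1,300 + £3,173,000 = £3,174,300
Enhancement: 30% of £3,174,300 = £952,290
Enhanced fine: £3,174,300 + £952,290 = £4,126,590
Minimum £1,470,250: £4,126,590 meets the minimum, no increase.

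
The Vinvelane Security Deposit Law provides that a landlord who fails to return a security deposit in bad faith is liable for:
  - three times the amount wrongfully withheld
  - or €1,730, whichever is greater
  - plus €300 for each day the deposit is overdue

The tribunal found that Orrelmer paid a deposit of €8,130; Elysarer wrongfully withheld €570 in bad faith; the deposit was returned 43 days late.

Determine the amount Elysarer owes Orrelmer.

Trebled: 3 × €570 = €1,710
Minimum €1,730: €1,710 is below the minimum → €1,730
Late-return penalty: 43 × €300 = €12,900
Damages plus late penalty: €1,730 + €12,900 = €14,630

€14,630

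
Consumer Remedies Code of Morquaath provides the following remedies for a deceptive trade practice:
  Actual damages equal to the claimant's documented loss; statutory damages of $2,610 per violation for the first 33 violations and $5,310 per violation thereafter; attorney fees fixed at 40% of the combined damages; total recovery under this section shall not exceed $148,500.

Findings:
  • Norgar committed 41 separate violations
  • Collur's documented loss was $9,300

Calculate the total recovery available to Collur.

Total recovery: $148,500

First 33 violations: 33 × $2,610 = $86,130
Remaining violations: (41 − 33) × $5,310 = $42,480
Statutory damages: $86,130 + $42,480 = $128,610
Combined damages: $9,300 + $128,610 = $137,910
Attorney fees: 40% of $137,910 = $55,164
Total before cap: $137,910 + $55,164 = $193,074
Cap at $148,500: $193,074 exceeds the cap → $148,500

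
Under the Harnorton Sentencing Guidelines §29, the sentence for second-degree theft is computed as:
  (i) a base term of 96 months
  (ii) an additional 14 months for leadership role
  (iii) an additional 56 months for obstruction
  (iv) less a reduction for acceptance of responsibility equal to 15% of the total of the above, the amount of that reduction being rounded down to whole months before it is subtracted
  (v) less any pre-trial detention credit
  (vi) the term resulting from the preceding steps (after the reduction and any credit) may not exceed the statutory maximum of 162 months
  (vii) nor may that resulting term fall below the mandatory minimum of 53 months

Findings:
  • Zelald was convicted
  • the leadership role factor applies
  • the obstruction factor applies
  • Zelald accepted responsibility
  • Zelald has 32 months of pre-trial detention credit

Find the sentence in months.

110 months

Leadership role enhancement: +14 months
Obstruction enhancement: +56 months
Adjusted term: 96 months + 14 months + 56 months = 166 months
Acceptance of responsibility reduction: 15% of 166 months = 24 months (rounded down)
After reduction: 166 − 24 = 142 months
Less pre-trial detention credit: 142 months − 32 months = 110 months
Cap at 162 months: 110 months is within the cap, no reduction.
Minimum 53 months: 110 months meets the minimum, no increase.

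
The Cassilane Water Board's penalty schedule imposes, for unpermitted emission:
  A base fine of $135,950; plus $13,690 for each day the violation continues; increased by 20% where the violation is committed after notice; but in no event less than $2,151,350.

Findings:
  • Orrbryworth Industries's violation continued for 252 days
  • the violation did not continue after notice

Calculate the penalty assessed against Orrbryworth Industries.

Per-day component: 252 × $13,690 = $3,449,880
Base plus per-day: $135,950 + $3,449,880 = $3,585,830
The violation did not continue after notice: no 20% increase.
Minimum $2,151,350: $3,585,830 meets the minimum, no increase.

$3,585,830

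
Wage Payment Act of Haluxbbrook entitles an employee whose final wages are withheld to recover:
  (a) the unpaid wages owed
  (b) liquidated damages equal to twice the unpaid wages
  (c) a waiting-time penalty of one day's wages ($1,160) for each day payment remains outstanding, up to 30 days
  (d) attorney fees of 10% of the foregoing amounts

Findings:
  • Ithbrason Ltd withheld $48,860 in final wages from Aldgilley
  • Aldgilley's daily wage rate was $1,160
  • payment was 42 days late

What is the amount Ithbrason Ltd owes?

Doubled: 2 × $48,860 = $97,720
Penalty days: min(42, 30) = 30
Waiting-time penalty: 30 × $1,160 = $34,800
Subtotal: $48,860 + $97,720 + $34,800 = $181,380
Attorney fees: 10% of $181,380 = $18,138
Total award: $181,380 + $18,138 = $199,518

$199,518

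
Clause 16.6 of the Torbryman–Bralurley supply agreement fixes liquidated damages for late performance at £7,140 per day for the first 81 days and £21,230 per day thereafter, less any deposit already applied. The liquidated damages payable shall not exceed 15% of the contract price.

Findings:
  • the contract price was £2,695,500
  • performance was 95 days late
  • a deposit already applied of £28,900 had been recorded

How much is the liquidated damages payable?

Liquidated damages: £404,325

First 81 days: 81 × £7,140 = £578,340
Remaining days: (95 − 81) × £21,230 = £297,220
Accrued per-day damages: £578,340 + £297,220 = £875,560
Less deposit already applied: £875,560 − £28,900 = £846,660
Cap: 15% of £2,695,500 = £404,325
Cap at £404,325: £846,660 exceeds the cap → £404,325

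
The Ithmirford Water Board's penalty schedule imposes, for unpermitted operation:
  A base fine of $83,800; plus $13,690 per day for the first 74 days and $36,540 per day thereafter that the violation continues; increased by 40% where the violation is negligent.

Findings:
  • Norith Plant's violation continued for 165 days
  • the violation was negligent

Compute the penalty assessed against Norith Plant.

Civil penalty: $6,190,800

First 74 days: 74 × $13,690 = $1,013,060
Remaining days: (165 − 74) × $36,540 = $3,325,140
Per-day component: $1,013,060 + $3,325,140 = $4,338,200
Base plus per-day: $83,800 + $4,338,200 = $4,422,000
Enhancement: 40% of $4,422,000 = $1,768,800
Enhanced fine: $4,422,000 + $1,768,800 = $6,190,800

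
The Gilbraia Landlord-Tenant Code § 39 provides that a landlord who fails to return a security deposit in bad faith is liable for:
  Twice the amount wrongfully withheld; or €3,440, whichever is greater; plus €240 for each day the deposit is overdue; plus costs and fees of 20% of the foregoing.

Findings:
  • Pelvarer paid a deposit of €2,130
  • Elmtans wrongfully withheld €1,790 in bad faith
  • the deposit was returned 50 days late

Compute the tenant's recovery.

Doubled: 2 × €1,790 = €3,580
Minimum €3,440: €3,580 meets the minimum, no increase.
Late-return penalty: 50 × €240 = €12,000
Damages plus late penalty: €3,580 + €12,000 = €15,580
Costs and fees: 20% of €15,580 = €3,116
Total recovery: €15,580 + €3,116 = €18,696

€18,696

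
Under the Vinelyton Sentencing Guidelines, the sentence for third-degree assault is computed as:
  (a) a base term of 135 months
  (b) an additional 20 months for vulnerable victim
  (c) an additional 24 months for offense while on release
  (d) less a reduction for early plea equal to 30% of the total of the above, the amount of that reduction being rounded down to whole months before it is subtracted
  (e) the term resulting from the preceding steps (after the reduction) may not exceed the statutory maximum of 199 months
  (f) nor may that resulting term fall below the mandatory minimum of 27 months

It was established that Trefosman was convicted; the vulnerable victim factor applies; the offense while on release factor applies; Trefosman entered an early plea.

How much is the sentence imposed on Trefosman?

126 months

Vulnerable victim enhancement: +20 months
Offense while on release enhancement: +24 months
Adjusted term: 135 months + 20 months + 24 months = 179 months
Early plea reduction: 30% of 179 months = 53 months (rounded down)
After reduction: 179 − 53 = 126 months
Cap at 199 months: 126 months is within the cap, no reduction.
Minimum 27 months: 126 months meets the minimum, no increase.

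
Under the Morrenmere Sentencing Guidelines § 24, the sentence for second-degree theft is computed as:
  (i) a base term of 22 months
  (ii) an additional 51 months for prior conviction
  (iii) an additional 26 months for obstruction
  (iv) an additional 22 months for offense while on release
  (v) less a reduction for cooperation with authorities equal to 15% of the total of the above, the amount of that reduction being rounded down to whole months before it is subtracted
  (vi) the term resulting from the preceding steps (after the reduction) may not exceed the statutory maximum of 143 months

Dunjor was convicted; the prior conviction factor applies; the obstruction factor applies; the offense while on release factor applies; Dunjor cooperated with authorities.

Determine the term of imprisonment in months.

Prior conviction enhancement: +51 months
Obstruction enhancement: +26 months
Offense while on release enhancement: +22 months
Adjusted term: 22 months + 51 months + 26 months + 22 months = 121 months
Cooperation with authorities reduction: 15% of 121 months = 18 months (rounded down)
After reduction: 121 − 18 = 103 months
Cap at 143 months: 103 months is within the cap, no reduction.

103 months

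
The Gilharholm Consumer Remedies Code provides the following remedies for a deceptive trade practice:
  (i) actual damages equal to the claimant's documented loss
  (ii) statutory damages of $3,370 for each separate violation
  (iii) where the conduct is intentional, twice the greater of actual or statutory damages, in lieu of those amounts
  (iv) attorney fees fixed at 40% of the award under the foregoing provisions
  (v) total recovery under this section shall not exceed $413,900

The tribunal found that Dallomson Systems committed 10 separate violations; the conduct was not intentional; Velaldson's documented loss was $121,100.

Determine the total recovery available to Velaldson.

Statutory damages: 10 × $3,370 = $33,700
Conduct not intentional: the in-lieu enhancement does not apply.
Actual plus statutory damages: $121,100 + $33,700 = $154,800
Attorney fees: 40% of $154,800 = $61,920
Total before cap: $154,800 + $61,920 = $216,720
Cap at $413,900: $216,720 is within the cap, no reduction.

$216,720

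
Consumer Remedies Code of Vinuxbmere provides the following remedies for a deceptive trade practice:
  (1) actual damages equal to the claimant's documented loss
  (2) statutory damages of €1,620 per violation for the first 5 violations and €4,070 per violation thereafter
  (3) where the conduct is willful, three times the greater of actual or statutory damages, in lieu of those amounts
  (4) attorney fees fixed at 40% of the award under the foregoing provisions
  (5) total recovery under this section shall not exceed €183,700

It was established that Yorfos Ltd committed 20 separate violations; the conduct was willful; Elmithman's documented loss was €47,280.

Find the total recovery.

€183,700

First 5 violations: 5 × €1,620 = €8,100
Remaining violations: (20 − 5) × €4,070 = €61,050
Statutory damages: €8,100 + €61,050 = €69,150
Greater of actual damages (€47,280) or statutory damages (€69,150): €69,150
Trebled: 3 × €69,150 = €207,450
Attorney fees: 40% of €207,450 = €82,980
Total before cap: €207,450 + €82,980 = €290,430
Cap at €183,700: €290,430 exceeds the cap → €183,700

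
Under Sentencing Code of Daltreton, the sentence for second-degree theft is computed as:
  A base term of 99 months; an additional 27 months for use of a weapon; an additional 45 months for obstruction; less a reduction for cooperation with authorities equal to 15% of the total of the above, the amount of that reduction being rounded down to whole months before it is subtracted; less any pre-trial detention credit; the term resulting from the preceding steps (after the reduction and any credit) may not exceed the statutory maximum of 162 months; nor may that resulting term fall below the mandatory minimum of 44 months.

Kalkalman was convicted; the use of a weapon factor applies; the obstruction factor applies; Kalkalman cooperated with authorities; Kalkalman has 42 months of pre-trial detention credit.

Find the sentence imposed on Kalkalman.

Use of a weapon enhancement: +27 months
Obstruction enhancement: +45 months
Adjusted term: 99 months + 27 months + 45 months = 171 months
Cooperation with authorities reduction: 15% of 171 months = 25 months (rounded down)
After reduction: 171 − 25 = 146 months
Less pre-trial detention credit: 146 months − 42 months = 104 months
Cap at 162 months: 104 months is within the cap, no reduction.
Minimum 44 months: 104 months meets the minimum, no increase.

104 months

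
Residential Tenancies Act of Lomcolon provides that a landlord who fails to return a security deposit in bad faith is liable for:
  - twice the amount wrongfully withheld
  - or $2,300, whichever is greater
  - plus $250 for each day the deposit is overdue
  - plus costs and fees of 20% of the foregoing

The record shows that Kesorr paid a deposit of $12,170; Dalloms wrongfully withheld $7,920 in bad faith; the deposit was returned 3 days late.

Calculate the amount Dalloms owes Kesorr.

$19,908

Doubled: 2 × $7,920 = $15,840
Minimum $2,300: $15,840 meets the minimum, no increase.
Late-return penalty: 3 × $250 = $750
Damages plus late penalty: $15,840 + $750 = $16,590
Costs and fees: 20% of $16,590 = $3,318
Total recovery: $16,590 + $3,318 = $19,908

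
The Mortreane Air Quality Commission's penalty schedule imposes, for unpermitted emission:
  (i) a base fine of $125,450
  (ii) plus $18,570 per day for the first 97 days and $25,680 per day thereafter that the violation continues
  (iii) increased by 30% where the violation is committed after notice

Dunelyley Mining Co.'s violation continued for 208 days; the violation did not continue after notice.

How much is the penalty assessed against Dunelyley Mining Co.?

First 97 days: 97 × $18,570 = $1,801,290
Remaining days: (208 − 97) × $25,680 = $2,850,480
Per-day component: $1,801,290 + $2,850,480 = $4,651,770
Base plus per-day: $125,450 + $4,651,770 = $4,777,220
The violation did not continue after notice: no 30% increase.

$4,777,220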